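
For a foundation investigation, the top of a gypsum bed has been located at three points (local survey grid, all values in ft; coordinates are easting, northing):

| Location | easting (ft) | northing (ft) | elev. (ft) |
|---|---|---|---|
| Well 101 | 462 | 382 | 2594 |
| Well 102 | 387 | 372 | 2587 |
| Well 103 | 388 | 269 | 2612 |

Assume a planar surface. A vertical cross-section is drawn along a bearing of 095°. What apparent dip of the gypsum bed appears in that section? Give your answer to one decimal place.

Let the plane be z = a·easting + b·northing + c.
Well 102−Well 101: −75a − 10b = −7;  Well 103−Well 101: −74a − 113b = 18.
Solving gives a = 0.12553, b = −0.24150.
Unit vector along 095° is (sin 95°, cos 95°) = (0.9962, -0.0872).
Slope in that direction = a·(0.9962) + b·(-0.0872) = 0.14610.
Apparent dip = arctan|0.14610| = 8.3° (true dip is 15.2°, so apparent ≤ true as expected).

8.3°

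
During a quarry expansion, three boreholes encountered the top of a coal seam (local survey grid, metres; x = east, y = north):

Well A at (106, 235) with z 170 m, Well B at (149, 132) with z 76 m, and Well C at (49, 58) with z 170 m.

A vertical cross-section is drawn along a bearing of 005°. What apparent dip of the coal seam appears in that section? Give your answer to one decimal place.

16.1°

Two edge vectors: Well A→Well B = (43, -103, -94), Well A→Well C = (-57, -177, 0).
Normal n = (Well A→Well B) × (Well A→Well C) = (-16638, 5358, -13482).
So ∂z/∂x = −n_x/n_z = −1.23409 and ∂z/∂y = −n_y/n_z = 0.39742.
Unit vector along 005° is (sin 5°, cos 5°) = (0.0872, 0.9962).
Slope in that direction = a·(0.0872) + b·(0.9962) = 0.28835.
Apparent dip = arctan|0.28835| = 16.1° (true dip is 52.4°, so apparent ≤ true as expected).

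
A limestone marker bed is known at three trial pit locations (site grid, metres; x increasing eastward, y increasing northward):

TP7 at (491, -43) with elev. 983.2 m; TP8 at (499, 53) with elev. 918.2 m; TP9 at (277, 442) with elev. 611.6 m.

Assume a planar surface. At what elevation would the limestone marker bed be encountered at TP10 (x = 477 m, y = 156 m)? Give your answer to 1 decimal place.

843.3 m

Two edge vectors: TP7→TP8 = (8, 96, -65), TP7→TP9 = (-214, 485, -371.6).
Normal n = (TP7→TP8) × (TP7→TP9) = (-4148.6, 16882.8, 24424).
So ∂z/∂x = −n_x/n_z = 0.16986 and ∂z/∂y = −n_y/n_z = −0.69124.
Intercept c from TP7: 983.2 − 83.40 − 29.72 = 870.08.
At (477, 156): z = 81.0 − 107.8 + 870.08 = 843.3 m.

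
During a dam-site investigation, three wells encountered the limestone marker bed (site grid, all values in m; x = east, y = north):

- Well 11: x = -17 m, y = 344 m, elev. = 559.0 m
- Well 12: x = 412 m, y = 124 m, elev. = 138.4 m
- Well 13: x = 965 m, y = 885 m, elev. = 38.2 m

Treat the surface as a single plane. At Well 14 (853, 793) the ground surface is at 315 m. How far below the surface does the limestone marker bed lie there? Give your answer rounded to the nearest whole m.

Two edge vectors: Well 11→Well 12 = (429, -220, -420.6), Well 11→Well 13 = (982, 541, -520.8).
Normal n = (Well 11→Well 12) × (Well 11→Well 13) = (342120.6, -189606, 448129).
So ∂z/∂x = −n_x/n_z = −0.76344 and ∂z/∂y = −n_y/n_z = 0.42311.
Intercept c from Well 11: 559 − 12.98 − 145.55 = 400.47.
At (853, 793): z_contact = −651.2 + 335.5 + 400.47 = 84.8 m.
Depth below ground = 315 − 84.8 = 230 m.

230 m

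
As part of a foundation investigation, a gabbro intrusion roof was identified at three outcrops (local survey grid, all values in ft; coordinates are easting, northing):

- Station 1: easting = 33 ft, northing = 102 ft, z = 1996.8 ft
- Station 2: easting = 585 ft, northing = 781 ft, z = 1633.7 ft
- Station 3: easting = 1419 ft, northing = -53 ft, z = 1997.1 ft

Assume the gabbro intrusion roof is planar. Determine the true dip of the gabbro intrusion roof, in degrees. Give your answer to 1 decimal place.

Two edge vectors: Station 1→Station 2 = (552, 679, -363.1), Station 1→Station 3 = (1386, -155, 0.3).
Normal n = (Station 1→Station 2) × (Station 1→Station 3) = (-56076.8, -503422.2, -1026654).
So ∂z/∂easting = −n_x/n_z = −0.05462 and ∂z/∂northing = −n_y/n_z = −0.49035.
Gradient magnitude |∇z| = √(a² + b²) = √(0.00298 + 0.24045) = 0.49339.
True dip = arctan(0.49339) = 26.3°, dipping toward N (azimuth ≈ 006°).

26.3°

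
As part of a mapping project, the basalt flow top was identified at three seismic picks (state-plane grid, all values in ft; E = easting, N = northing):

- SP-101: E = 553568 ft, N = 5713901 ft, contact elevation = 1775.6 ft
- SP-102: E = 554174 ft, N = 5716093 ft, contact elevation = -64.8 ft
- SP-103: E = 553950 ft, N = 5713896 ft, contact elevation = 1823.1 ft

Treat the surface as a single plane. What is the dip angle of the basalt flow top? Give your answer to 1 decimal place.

Let the plane be z = a·E + b·N + c.
SP-102−SP-101: 606a + 2192b = −1840.4;  SP-103−SP-101: 382a − 5b = 47.5.
Solving gives a = 0.11295, b = −0.87082.
Gradient magnitude |∇z| = √(a² + b²) = √(0.01276 + 0.75833) = 0.87812.
True dip = arctan(0.87812) = 41.3°, dipping toward N (azimuth ≈ 353°).

41.3°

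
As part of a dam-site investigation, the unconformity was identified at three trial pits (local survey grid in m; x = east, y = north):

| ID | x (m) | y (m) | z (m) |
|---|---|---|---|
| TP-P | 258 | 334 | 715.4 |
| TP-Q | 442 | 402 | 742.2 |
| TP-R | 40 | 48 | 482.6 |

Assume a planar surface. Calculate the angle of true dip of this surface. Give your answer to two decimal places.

Let the plane be z = a·x + b·y + c.
TP-Q−TP-P: 184a + 68b = 26.8;  TP-R−TP-P: −218a − 286b = −232.8.
Solving gives a = −0.21602, b = 0.97865.
Gradient magnitude |∇z| = √(a² + b²) = √(0.04667 + 0.95775) = 1.00220.
True dip = arctan(1.00220) = 45.06°, dipping toward SSE (azimuth ≈ 168°).

45.06°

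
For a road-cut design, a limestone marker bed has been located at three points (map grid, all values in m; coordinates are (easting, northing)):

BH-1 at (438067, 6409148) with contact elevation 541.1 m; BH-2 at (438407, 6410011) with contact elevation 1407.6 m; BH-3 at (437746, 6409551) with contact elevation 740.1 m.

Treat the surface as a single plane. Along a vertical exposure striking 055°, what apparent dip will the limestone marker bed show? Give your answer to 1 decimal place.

Let the plane be z = a·E + b·N + c.
BH-2−BH-1: 340a + 863b = 866.5;  BH-3−BH-1: −321a + 403b = 199.
Solving gives a = 0.42861, b = 0.83519.
Unit vector along 055° is (sin 55°, cos 55°) = (0.8192, 0.5736).
Slope in that direction = a·(0.8192) + b·(0.5736) = 0.83014.
Apparent dip = arctan|0.83014| = 39.7° (true dip is 43.2°, so apparent ≤ true as expected).

39.7°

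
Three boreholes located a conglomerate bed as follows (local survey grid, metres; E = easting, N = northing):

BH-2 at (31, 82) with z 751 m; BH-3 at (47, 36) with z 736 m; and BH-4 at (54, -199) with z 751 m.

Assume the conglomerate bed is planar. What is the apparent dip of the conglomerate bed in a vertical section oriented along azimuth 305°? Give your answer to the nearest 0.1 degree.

43.4°

Two edge vectors: BH-2→BH-3 = (16, -46, -15), BH-2→BH-4 = (23, -281, 0).
Normal n = (BH-2→BH-3) × (BH-2→BH-4) = (-4215, -345, -3438).
So ∂z/∂E = −n_x/n_z = −1.22600 and ∂z/∂N = −n_y/n_z = −0.10035.
Unit vector along 305° is (sin 305°, cos 305°) = (-0.8192, 0.5736).
Slope in that direction = a·(-0.8192) + b·(0.5736) = 0.94673.
Apparent dip = arctan|0.94673| = 43.4° (true dip is 50.9°, so apparent ≤ true as expected).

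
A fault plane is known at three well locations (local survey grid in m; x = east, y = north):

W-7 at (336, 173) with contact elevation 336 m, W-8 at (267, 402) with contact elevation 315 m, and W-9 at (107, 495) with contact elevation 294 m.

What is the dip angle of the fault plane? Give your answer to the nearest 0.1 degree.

6.5°

Let the plane be z = a·x + b·y + c.
W-8−W-7: −69a + 229b = −21;  W-9−W-7: −229a + 322b = −42.
Solving gives a = 0.09450, b = −0.06323.
Gradient magnitude |∇z| = √(a² + b²) = √(0.00893 + 0.00400) = 0.11370.
True dip = arctan(0.11370) = 6.5°, dipping toward NW (azimuth ≈ 304°).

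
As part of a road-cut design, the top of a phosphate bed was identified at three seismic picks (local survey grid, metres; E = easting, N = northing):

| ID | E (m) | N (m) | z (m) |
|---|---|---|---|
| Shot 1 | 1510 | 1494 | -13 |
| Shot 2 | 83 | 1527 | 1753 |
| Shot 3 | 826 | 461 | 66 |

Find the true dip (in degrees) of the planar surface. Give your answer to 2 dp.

54.91°

Let the plane be z = a·E + b·N + c.
Shot 2−Shot 1: −1427a + 33b = 1766;  Shot 3−Shot 1: −684a − 1033b = 79.
Solving gives a = −1.22064, b = 0.73177.
Gradient magnitude |∇z| = √(a² + b²) = √(1.48996 + 0.53549) = 1.42318.
True dip = arctan(1.42318) = 54.91°, dipping toward ESE (azimuth ≈ 121°).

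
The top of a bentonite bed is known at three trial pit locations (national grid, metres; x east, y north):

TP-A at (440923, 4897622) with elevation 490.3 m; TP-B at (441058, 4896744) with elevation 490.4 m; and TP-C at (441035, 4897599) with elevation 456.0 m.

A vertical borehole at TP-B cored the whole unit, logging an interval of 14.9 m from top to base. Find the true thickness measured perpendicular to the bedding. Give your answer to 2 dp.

Two edge vectors: TP-A→TP-B = (135, -878, 0.1), TP-A→TP-C = (112, -23, -34.3).
Normal n = (TP-A→TP-B) × (TP-A→TP-C) = (30117.7, 4641.7, 95231).
So ∂z/∂x = −n_x/n_z = −0.31626 and ∂z/∂y = −n_y/n_z = −0.04874.
|∇z| = √(a²+b²) = 0.31999, so dip δ = arctan(0.31999) = 17.74°.
True thickness = vertical thickness × cos δ = 14.9 × cos 17.74° = 14.19 m.

14.19 m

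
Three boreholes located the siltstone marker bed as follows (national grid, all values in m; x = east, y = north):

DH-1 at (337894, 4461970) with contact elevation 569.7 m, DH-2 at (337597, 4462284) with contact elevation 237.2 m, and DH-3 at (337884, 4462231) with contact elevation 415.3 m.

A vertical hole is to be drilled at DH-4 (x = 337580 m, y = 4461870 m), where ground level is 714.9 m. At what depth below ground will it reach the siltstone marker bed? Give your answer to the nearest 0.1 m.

249.7 m

Two edge vectors: DH-1→DH-2 = (-297, 314, -332.5), DH-1→DH-3 = (-10, 261, -154.4).
Normal n = (DH-1→DH-2) × (DH-1→DH-3) = (38300.9, -42531.8, -74377).
So ∂z/∂x = −n_x/n_z = 0.514956236 and ∂z/∂y = −n_y/n_z = −0.571840757.
Intercept c from DH-1: 569.7 − 174000.62 + 2551536.30 = 2378105.38.
At (337580, 4461870): z_contact = 173838.93 − 2551479.12 + 2378105.38 = 465.19 m.
Depth below ground = 714.9 − 465.19 = 249.7 m.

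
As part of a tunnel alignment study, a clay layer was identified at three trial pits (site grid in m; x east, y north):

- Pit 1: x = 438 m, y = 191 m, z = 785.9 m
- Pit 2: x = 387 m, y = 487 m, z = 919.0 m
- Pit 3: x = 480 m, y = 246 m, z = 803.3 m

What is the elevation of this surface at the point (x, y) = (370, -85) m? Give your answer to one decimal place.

678.3 m

Two edge vectors: Pit 1→Pit 2 = (-51, 296, 133.1), Pit 1→Pit 3 = (42, 55, 17.4).
Normal n = (Pit 1→Pit 2) × (Pit 1→Pit 3) = (-2170.1, 6477.6, -15237).
So ∂z/∂x = −n_x/n_z = −0.14242 and ∂z/∂y = −n_y/n_z = 0.42512.
Intercept c from Pit 1: 785.9 + 62.38 − 81.20 = 767.08.
At (370, -85): z = −52.7 − 36.1 + 767.08 = 678.3 m.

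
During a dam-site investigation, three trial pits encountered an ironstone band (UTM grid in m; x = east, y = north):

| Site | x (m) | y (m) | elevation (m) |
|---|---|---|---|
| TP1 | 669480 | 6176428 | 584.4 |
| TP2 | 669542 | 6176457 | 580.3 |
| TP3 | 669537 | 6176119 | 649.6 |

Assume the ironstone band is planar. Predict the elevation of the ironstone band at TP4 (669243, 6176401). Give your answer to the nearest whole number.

583 m

Let the plane be z = a·x + b·y + c.
TP2−TP1: 62a + 29b = −4.1;  TP3−TP1: 57a − 309b = 65.2.
Solving gives a = 0.02997934, b = −0.20547307.
Then c = 584.4 − a·669480 − b·6176428 = 1249603.44.
At (669243, 6176401): z = 20063.5 − 1269084.1 + 1249603.44 = 582.8 m.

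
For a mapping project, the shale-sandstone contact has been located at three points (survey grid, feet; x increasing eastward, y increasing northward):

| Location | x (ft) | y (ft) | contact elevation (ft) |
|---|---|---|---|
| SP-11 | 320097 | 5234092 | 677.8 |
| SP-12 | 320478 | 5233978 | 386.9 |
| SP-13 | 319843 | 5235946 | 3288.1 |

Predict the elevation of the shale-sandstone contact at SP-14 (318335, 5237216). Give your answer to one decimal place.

5552.2 ft

Two edge vectors: SP-11→SP-12 = (381, -114, -290.9), SP-11→SP-13 = (-254, 1854, 2610.3).
Normal n = (SP-11→SP-12) × (SP-11→SP-13) = (241754.4, -920635.7, 677418).
So ∂z/∂x = −n_x/n_z = −0.356876257 and ∂z/∂y = −n_y/n_z = 1.359036370.
Intercept c from SP-11: 677.8 + 114235.02 − 7113321.39 = −6998408.58.
At (318335, 5237216): z = −113606.2 + 7117567.0 − 6998408.58 = 5552.2 ft.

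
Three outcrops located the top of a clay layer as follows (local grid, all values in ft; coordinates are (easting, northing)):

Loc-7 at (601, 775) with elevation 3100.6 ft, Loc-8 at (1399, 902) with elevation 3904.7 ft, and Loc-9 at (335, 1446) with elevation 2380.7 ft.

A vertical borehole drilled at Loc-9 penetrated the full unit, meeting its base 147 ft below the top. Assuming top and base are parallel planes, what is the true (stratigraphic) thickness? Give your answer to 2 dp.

90.64 ft

Let the plane be z = a·E + b·N + c.
Loc-8−Loc-7: 798a + 127b = 804.1;  Loc-9−Loc-7: −266a + 671b = −719.9.
Solving gives a = 1.10846, b = −0.63346.
|∇z| = √(a²+b²) = 1.27669, so dip δ = arctan(1.27669) = 51.93°.
True thickness = vertical thickness × cos δ = 147 × cos 51.93° = 90.64 ft.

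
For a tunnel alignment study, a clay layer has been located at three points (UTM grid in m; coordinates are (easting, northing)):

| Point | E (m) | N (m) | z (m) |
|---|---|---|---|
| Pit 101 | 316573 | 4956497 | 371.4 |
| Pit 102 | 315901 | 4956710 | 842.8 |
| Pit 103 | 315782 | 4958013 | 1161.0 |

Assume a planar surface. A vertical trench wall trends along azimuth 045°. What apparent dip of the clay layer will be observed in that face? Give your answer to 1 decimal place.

17.9°

Let the plane be z = a·E + b·N + c.
Pit 102−Pit 101: −672a + 213b = 471.4;  Pit 103−Pit 101: −791a + 1516b = 789.6.
Solving gives a = −0.64269, b = 0.18551.
Unit vector along 045° is (sin 45°, cos 45°) = (0.7071, 0.7071).
Slope in that direction = a·(0.7071) + b·(0.7071) = −0.32327.
Apparent dip = arctan|0.32327| = 17.9° (true dip is 33.8°, so apparent ≤ true as expected).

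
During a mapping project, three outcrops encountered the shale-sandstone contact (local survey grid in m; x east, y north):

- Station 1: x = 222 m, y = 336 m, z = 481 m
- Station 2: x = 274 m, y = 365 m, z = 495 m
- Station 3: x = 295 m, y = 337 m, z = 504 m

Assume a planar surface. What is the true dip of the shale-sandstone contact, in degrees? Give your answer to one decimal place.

18.1°

Let the plane be z = a·x + b·y + c.
Station 2−Station 1: 52a + 29b = 14;  Station 3−Station 1: 73a + 1b = 23.
Solving gives a = 0.31622, b = −0.08426.
Gradient magnitude |∇z| = √(a² + b²) = √(0.10000 + 0.00710) = 0.32726.
True dip = arctan(0.32726) = 18.1°, dipping toward WNW (azimuth ≈ 285°).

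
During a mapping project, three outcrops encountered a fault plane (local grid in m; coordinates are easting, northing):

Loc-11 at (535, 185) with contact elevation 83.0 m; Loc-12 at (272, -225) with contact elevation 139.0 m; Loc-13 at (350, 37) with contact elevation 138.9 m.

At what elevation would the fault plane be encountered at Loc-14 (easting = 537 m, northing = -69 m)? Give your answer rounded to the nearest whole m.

Let the plane be z = a·easting + b·northing + c.
Loc-12−Loc-11: −263a − 410b = 56;  Loc-13−Loc-11: −185a − 148b = 55.9.
Solving gives a = −0.39622, b = 0.11758.
Then c = 83 − a·535 − b·185 = 273.23.
At (537, -69): z = −212.8 − 8.1 + 273.23 = 52.3 m.

52 m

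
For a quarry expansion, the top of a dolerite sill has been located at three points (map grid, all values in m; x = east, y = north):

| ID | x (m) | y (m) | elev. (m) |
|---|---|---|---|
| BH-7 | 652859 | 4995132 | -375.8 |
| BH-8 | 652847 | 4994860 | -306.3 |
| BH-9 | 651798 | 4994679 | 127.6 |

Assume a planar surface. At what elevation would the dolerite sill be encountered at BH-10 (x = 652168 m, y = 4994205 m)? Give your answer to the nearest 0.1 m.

103.1 m

Two edge vectors: BH-7→BH-8 = (-12, -272, 69.5), BH-7→BH-9 = (-1061, -453, 503.4).
Normal n = (BH-7→BH-8) × (BH-7→BH-9) = (-105441.3, -67698.7, -283156).
So ∂z/∂x = −n_x/n_z = −0.372378830 and ∂z/∂y = −n_y/n_z = −0.239086228.
Intercept c from BH-7: -375.8 + 243110.87 + 1194267.27 = 1437002.34.
At (652168, 4994205): z = −242853.6 − 1194045.6 + 1437002.34 = 103.1 m.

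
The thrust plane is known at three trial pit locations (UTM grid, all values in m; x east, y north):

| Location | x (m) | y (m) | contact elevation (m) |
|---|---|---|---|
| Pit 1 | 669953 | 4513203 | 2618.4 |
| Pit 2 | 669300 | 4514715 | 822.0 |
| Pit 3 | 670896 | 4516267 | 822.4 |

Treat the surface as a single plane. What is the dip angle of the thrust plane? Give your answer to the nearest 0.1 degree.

Two edge vectors: Pit 1→Pit 2 = (-653, 1512, -1796.4), Pit 1→Pit 3 = (943, 3064, -1796).
Normal n = (Pit 1→Pit 2) × (Pit 1→Pit 3) = (2788617.6, -2866793.2, -3426608).
So ∂z/∂x = −n_x/n_z = 0.81381 and ∂z/∂y = −n_y/n_z = −0.83663.
Gradient magnitude |∇z| = √(a² + b²) = √(0.66229 + 0.69994) = 1.16715.
True dip = arctan(1.16715) = 49.4°, dipping toward NW (azimuth ≈ 316°).

49.4°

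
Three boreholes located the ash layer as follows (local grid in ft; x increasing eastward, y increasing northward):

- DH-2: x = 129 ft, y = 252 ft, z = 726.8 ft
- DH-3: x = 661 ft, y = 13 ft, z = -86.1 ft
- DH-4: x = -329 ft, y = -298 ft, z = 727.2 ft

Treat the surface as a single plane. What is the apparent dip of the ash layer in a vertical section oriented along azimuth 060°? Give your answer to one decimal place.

Let the plane be z = a·x + b·y + c.
DH-3−DH-2: 532a − 239b = −812.9;  DH-4−DH-2: −458a − 550b = 0.4.
Solving gives a = −1.11224, b = 0.92547.
Unit vector along 060° is (sin 60°, cos 60°) = (0.8660, 0.5000).
Slope in that direction = a·(0.8660) + b·(0.5000) = −0.50050.
Apparent dip = arctan|0.50050| = 26.6° (true dip is 55.4°, so apparent ≤ true as expected).

26.6°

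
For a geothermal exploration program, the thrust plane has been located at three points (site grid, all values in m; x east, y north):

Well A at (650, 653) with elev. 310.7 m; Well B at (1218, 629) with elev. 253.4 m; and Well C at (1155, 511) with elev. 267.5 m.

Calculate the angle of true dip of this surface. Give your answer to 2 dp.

Two edge vectors: Well A→Well B = (568, -24, -57.3), Well A→Well C = (505, -142, -43.2).
Normal n = (Well A→Well B) × (Well A→Well C) = (-7099.8, -4398.9, -68536).
So ∂z/∂x = −n_x/n_z = −0.10359 and ∂z/∂y = −n_y/n_z = −0.06418.
Gradient magnitude |∇z| = √(a² + b²) = √(0.01073 + 0.00412) = 0.12186.
True dip = arctan(0.12186) = 6.95°, dipping toward ENE (azimuth ≈ 058°).

6.95°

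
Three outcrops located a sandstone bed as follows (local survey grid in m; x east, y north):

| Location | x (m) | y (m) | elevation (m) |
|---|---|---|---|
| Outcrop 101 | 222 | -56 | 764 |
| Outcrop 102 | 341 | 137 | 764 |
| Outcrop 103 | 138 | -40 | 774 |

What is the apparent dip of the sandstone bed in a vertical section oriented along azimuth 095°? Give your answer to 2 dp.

6.38°

Two edge vectors: Outcrop 101→Outcrop 102 = (119, 193, 0), Outcrop 101→Outcrop 103 = (-84, 16, 10).
Normal n = (Outcrop 101→Outcrop 102) × (Outcrop 101→Outcrop 103) = (1930, -1190, 18116).
So ∂z/∂x = −n_x/n_z = −0.10654 and ∂z/∂y = −n_y/n_z = 0.06569.
Unit vector along 095° is (sin 95°, cos 95°) = (0.9962, -0.0872).
Slope in that direction = a·(0.9962) + b·(-0.0872) = −0.11186.
Apparent dip = arctan|0.11186| = 6.38° (true dip is 7.1°, so apparent ≤ true as expected).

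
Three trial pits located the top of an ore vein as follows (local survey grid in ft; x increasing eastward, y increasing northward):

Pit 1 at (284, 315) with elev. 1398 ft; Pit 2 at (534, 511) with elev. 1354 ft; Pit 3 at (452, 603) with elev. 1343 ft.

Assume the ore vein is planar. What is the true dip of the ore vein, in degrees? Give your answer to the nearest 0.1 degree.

Two edge vectors: Pit 1→Pit 2 = (250, 196, -44), Pit 1→Pit 3 = (168, 288, -55).
Normal n = (Pit 1→Pit 2) × (Pit 1→Pit 3) = (1892, 6358, 39072).
So ∂z/∂x = −n_x/n_z = −0.04842 and ∂z/∂y = −n_y/n_z = −0.16273.
Gradient magnitude |∇z| = √(a² + b²) = √(0.00234 + 0.02648) = 0.16978.
True dip = arctan(0.16978) = 9.6°, dipping toward NNE (azimuth ≈ 017°).

9.6°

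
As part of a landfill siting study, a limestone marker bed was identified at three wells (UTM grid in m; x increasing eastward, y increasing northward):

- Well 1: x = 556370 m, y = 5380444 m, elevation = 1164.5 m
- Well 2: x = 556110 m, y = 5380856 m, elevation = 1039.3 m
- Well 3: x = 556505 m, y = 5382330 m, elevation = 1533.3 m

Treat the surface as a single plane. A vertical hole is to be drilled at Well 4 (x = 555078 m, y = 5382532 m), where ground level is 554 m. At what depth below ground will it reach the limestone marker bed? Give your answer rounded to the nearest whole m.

6 m

Two edge vectors: Well 1→Well 2 = (-260, 412, -125.2), Well 1→Well 3 = (135, 1886, 368.8).
Normal n = (Well 1→Well 2) × (Well 1→Well 3) = (388072.8, 78986, -545980).
So ∂z/∂x = −n_x/n_z = 0.71078208 and ∂z/∂y = −n_y/n_z = 0.14466830.
Intercept c from Well 1: 1164.5 − 395457.83 − 778379.70 = −1172673.03.
At (555078, 5382532): z_contact = 394539.5 + 778681.8 − 1172673.03 = 548.2 m.
Depth below ground = 554 − 548.2 = 6 m.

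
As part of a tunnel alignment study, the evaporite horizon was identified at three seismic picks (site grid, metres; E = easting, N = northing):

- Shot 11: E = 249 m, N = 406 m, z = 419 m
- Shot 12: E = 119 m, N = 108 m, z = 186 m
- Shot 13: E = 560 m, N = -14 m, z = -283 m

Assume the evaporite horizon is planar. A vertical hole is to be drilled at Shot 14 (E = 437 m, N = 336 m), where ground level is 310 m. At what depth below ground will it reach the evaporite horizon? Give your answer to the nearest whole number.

111 m

Two edge vectors: Shot 11→Shot 12 = (-130, -298, -233), Shot 11→Shot 13 = (311, -420, -702).
Normal n = (Shot 11→Shot 12) × (Shot 11→Shot 13) = (111336, -163723, 147278).
So ∂z/∂E = −n_x/n_z = −0.75596 and ∂z/∂N = −n_y/n_z = 1.11166.
Intercept c from Shot 11: 419 + 188.23 − 451.33 = 155.90.
At (437, 336): z_contact = −330.4 + 373.5 + 155.90 = 199.1 m.
Depth below ground = 310 − 199.1 = 111 m.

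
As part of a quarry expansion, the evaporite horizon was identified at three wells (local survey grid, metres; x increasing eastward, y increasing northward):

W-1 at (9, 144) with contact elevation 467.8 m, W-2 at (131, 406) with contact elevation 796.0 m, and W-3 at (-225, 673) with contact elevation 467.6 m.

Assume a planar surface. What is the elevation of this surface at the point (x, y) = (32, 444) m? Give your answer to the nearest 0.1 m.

Two edge vectors: W-1→W-2 = (122, 262, 328.2), W-1→W-3 = (-234, 529, -0.2).
Normal n = (W-1→W-2) × (W-1→W-3) = (-173670.2, -76774.4, 125846).
So ∂z/∂x = −n_x/n_z = 1.38002 and ∂z/∂y = −n_y/n_z = 0.61007.
Intercept c from W-1: 467.8 − 12.42 − 87.85 = 367.53.
At (32, 444): z = 44.2 + 270.9 + 367.53 = 682.6 m.

682.6 m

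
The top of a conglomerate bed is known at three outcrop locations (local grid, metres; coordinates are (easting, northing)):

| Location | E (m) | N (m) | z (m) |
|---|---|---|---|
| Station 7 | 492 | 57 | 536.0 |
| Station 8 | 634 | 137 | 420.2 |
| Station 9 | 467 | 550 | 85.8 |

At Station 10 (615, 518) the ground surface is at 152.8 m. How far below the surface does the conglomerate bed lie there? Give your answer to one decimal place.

Two edge vectors: Station 7→Station 8 = (142, 80, -115.8), Station 7→Station 9 = (-25, 493, -450.2).
Normal n = (Station 7→Station 8) × (Station 7→Station 9) = (21073.4, 66823.4, 72006).
So ∂z/∂E = −n_x/n_z = −0.29266 and ∂z/∂N = −n_y/n_z = −0.92803.
Intercept c from Station 7: 536 + 143.99 + 52.90 = 732.89.
At (615, 518): z_contact = −179.99 − 480.72 + 732.89 = 72.18 m.
Depth below ground = 152.8 − 72.18 = 80.6 m.

80.6 m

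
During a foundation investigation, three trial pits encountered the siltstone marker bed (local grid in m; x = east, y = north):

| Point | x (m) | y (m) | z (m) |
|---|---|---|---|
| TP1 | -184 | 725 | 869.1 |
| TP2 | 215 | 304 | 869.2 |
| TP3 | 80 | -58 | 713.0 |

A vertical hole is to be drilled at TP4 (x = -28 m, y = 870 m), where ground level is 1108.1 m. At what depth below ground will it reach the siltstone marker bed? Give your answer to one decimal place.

143.1 m

Let the plane be z = a·x + b·y + c.
TP2−TP1: 399a − 421b = 0.1;  TP3−TP1: 264a − 783b = −156.1.
Solving gives a = 0.32690, b = 0.30958.
Then c = 869.1 − a·-184 − b·725 = 704.80.
At (-28, 870): z_contact = −9.15 + 269.34 + 704.80 = 964.99 m.
Depth below ground = 1108.1 − 964.99 = 143.1 m.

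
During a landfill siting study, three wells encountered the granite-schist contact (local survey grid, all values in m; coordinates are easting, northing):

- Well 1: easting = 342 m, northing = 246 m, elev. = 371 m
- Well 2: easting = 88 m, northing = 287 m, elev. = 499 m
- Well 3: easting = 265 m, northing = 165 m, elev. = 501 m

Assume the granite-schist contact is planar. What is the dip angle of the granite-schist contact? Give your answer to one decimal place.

Two edge vectors: Well 1→Well 2 = (-254, 41, 128), Well 1→Well 3 = (-77, -81, 130).
Normal n = (Well 1→Well 2) × (Well 1→Well 3) = (15698, 23164, 23731).
So ∂z/∂easting = −n_x/n_z = −0.66150 and ∂z/∂northing = −n_y/n_z = −0.97611.
Gradient magnitude |∇z| = √(a² + b²) = √(0.43758 + 0.95279) = 1.17914.
True dip = arctan(1.17914) = 49.7°, dipping toward NE (azimuth ≈ 034°).

49.7°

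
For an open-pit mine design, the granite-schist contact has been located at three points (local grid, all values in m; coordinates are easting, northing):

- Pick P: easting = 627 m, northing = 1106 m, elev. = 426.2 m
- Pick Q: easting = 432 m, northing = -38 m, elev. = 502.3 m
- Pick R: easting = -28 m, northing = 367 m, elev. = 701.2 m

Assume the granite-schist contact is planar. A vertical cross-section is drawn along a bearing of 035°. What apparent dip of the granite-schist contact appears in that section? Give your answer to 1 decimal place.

Let the plane be z = a·easting + b·northing + c.
Pick Q−Pick P: −195a − 1144b = 76.1;  Pick R−Pick P: −655a − 739b = 275.
Solving gives a = −0.42689, b = 0.00624.
Unit vector along 035° is (sin 35°, cos 35°) = (0.5736, 0.8192).
Slope in that direction = a·(0.5736) + b·(0.8192) = −0.23974.
Apparent dip = arctan|0.23974| = 13.5° (true dip is 23.1°, so apparent ≤ true as expected).

13.5°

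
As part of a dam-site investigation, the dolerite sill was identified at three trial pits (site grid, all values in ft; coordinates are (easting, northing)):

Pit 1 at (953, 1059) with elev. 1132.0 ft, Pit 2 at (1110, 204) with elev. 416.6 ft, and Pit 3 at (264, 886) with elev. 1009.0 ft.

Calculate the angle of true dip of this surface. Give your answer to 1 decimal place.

Let the plane be z = a·E + b·N + c.
Pit 2−Pit 1: 157a − 855b = −715.4;  Pit 3−Pit 1: −689a − 173b = −123.
Solving gives a = −0.03018, b = 0.83118.
Gradient magnitude |∇z| = √(a² + b²) = √(0.00091 + 0.69087) = 0.83173.
True dip = arctan(0.83173) = 39.8°, dipping toward S (azimuth ≈ 178°).

39.8°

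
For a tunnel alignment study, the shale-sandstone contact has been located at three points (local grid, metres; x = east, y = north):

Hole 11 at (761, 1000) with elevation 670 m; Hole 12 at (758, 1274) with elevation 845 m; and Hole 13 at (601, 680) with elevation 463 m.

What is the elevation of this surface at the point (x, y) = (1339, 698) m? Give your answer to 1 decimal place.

486.3 m

Let the plane be z = a·x + b·y + c.
Hole 12−Hole 11: −3a + 274b = 175;  Hole 13−Hole 11: −160a − 320b = −207.
Solving gives a = 0.016027, b = 0.638862.
Then c = 670 − a·761 − b·1000 = 18.94.
At (1339, 698): z = 21.5 + 445.9 + 18.94 = 486.3 m.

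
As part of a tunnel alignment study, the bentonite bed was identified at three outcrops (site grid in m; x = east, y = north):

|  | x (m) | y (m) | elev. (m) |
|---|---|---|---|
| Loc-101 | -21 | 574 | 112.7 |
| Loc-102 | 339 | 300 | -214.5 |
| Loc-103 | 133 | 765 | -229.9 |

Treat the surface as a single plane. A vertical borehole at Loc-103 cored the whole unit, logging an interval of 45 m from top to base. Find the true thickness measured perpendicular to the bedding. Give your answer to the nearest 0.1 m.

24.3 m

Let the plane be z = a·x + b·y + c.
Loc-102−Loc-101: 360a − 274b = −327.2;  Loc-103−Loc-101: 154a + 191b = −342.6.
Solving gives a = −1.40928, b = −0.65744.
|∇z| = √(a²+b²) = 1.55508, so dip δ = arctan(1.55508) = 57.26°.
True thickness = vertical thickness × cos δ = 45 × cos 57.26° = 24.3 m.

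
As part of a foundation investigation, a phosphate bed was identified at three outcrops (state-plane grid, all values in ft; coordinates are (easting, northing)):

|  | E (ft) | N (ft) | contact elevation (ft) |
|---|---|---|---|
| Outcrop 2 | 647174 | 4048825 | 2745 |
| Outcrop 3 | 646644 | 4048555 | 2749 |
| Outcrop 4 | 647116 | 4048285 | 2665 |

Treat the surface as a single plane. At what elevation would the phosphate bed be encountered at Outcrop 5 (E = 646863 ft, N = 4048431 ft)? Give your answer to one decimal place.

2710.2 ft

Two edge vectors: Outcrop 2→Outcrop 3 = (-530, -270, 4), Outcrop 2→Outcrop 4 = (-58, -540, -80).
Normal n = (Outcrop 2→Outcrop 3) × (Outcrop 2→Outcrop 4) = (23760, -42632, 270540).
So ∂z/∂E = −n_x/n_z = −0.087824351 and ∂z/∂N = −n_y/n_z = 0.157581134.
Intercept c from Outcrop 2: 2745 + 56837.64 − 638018.43 = −578435.80.
At (646863, 4048431): z = −56810.3 + 637956.3 − 578435.80 = 2710.2 ft.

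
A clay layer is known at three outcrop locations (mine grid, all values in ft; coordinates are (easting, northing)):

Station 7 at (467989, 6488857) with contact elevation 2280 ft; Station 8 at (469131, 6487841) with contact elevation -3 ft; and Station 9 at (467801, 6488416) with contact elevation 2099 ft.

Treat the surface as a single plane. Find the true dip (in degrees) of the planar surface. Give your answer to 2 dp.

Two edge vectors: Station 7→Station 8 = (1142, -1016, -2283), Station 7→Station 9 = (-188, -441, -181).
Normal n = (Station 7→Station 8) × (Station 7→Station 9) = (-822907, 635906, -694630).
So ∂z/∂E = −n_x/n_z = −1.18467 and ∂z/∂N = −n_y/n_z = 0.91546.
Gradient magnitude |∇z| = √(a² + b²) = √(1.40344 + 0.83807) = 1.49717.
True dip = arctan(1.49717) = 56.26°, dipping toward SE (azimuth ≈ 128°).

56.26°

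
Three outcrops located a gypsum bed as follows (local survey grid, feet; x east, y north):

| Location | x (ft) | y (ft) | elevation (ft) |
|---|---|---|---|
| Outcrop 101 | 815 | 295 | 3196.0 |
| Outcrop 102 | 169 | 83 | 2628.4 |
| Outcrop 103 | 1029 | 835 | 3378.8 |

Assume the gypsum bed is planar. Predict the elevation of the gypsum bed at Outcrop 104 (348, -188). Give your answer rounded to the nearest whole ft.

2789 ft

Two edge vectors: Outcrop 101→Outcrop 102 = (-646, -212, -567.6), Outcrop 101→Outcrop 103 = (214, 540, 182.8).
Normal n = (Outcrop 101→Outcrop 102) × (Outcrop 101→Outcrop 103) = (267750.4, -3377.6, -303472).
So ∂z/∂x = −n_x/n_z = 0.88229 and ∂z/∂y = −n_y/n_z = −0.01113.
Intercept c from Outcrop 101: 3196 − 719.07 + 3.28 = 2480.22.
At (348, -188): z = 307.0 + 2.1 + 2480.22 = 2789.3 ft.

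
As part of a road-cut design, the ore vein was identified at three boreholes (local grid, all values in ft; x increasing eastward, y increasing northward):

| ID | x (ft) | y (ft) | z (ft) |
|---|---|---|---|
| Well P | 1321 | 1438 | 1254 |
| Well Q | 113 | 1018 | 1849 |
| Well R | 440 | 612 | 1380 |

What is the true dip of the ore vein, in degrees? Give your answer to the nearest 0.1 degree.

Two edge vectors: Well P→Well Q = (-1208, -420, 595), Well P→Well R = (-881, -826, 126).
Normal n = (Well P→Well Q) × (Well P→Well R) = (438550, -371987, 627788).
So ∂z/∂x = −n_x/n_z = −0.69856 and ∂z/∂y = −n_y/n_z = 0.59254.
Gradient magnitude |∇z| = √(a² + b²) = √(0.48799 + 0.35110) = 0.91602.
True dip = arctan(0.91602) = 42.5°, dipping toward SE (azimuth ≈ 130°).

42.5°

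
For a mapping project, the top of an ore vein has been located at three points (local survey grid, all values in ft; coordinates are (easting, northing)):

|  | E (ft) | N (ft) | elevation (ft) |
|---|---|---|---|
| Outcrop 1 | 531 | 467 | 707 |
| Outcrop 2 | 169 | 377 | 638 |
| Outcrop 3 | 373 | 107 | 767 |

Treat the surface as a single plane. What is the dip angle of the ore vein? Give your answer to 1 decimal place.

Two edge vectors: Outcrop 1→Outcrop 2 = (-362, -90, -69), Outcrop 1→Outcrop 3 = (-158, -360, 60).
Normal n = (Outcrop 1→Outcrop 2) × (Outcrop 1→Outcrop 3) = (-30240, 32622, 116100).
So ∂z/∂E = −n_x/n_z = 0.26047 and ∂z/∂N = −n_y/n_z = −0.28098.
Gradient magnitude |∇z| = √(a² + b²) = √(0.06784 + 0.07895) = 0.38314.
True dip = arctan(0.38314) = 21.0°, dipping toward NW (azimuth ≈ 317°).

21.0°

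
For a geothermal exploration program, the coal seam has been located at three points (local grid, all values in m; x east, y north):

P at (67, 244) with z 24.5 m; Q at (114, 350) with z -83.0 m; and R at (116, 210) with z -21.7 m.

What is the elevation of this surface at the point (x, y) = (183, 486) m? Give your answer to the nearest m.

Two edge vectors: P→Q = (47, 106, -107.5), P→R = (49, -34, -46.2).
Normal n = (P→Q) × (P→R) = (-8552.2, -3096.1, -6792).
So ∂z/∂x = −n_x/n_z = −1.25916 and ∂z/∂y = −n_y/n_z = −0.45585.
Intercept c from P: 24.5 + 84.36 + 111.23 = 220.09.
At (183, 486): z = −230.4 − 221.5 + 220.09 = -231.9 m.

-232 m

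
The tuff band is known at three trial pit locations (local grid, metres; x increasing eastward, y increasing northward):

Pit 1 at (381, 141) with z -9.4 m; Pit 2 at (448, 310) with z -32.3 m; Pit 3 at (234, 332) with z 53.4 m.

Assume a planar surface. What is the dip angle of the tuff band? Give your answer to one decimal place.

21.7°

Let the plane be z = a·x + b·y + c.
Pit 2−Pit 1: 67a + 169b = −22.9;  Pit 3−Pit 1: −147a + 191b = 62.8.
Solving gives a = −0.39817, b = 0.02235.
Gradient magnitude |∇z| = √(a² + b²) = √(0.15854 + 0.00050) = 0.39880.
True dip = arctan(0.39880) = 21.7°, dipping toward E (azimuth ≈ 093°).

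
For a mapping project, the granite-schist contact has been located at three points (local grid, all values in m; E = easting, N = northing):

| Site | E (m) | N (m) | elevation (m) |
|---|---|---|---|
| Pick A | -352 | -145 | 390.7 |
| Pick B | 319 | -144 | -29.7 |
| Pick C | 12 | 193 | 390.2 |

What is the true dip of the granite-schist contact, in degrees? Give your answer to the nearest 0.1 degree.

42.6°

Let the plane be z = a·E + b·N + c.
Pick B−Pick A: 671a + 1b = −420.4;  Pick C−Pick A: 364a + 338b = −0.5.
Solving gives a = −0.62753, b = 0.67432.
Gradient magnitude |∇z| = √(a² + b²) = √(0.39380 + 0.45471) = 0.92115.
True dip = arctan(0.92115) = 42.6°, dipping toward SE (azimuth ≈ 137°).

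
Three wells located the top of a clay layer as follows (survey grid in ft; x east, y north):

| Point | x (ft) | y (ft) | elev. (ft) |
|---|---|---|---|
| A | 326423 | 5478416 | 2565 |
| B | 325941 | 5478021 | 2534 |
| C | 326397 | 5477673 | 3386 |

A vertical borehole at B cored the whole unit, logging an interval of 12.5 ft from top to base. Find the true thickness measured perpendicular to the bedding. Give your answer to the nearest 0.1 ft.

6.9 ft

Two edge vectors: A→B = (-482, -395, -31), A→C = (-26, -743, 821).
Normal n = (A→B) × (A→C) = (-347328, 396528, 347856).
So ∂z/∂x = −n_x/n_z = 0.99848 and ∂z/∂y = −n_y/n_z = −1.13992.
|∇z| = √(a²+b²) = 1.51538, so dip δ = arctan(1.51538) = 56.58°.
True thickness = vertical thickness × cos δ = 12.5 × cos 56.58° = 6.9 ft.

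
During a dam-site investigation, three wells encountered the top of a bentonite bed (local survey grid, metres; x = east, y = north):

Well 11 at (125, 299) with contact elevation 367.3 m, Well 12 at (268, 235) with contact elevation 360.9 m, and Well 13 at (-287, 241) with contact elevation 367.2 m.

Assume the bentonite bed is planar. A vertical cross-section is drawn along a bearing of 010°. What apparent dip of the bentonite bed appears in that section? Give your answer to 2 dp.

4.20°

Two edge vectors: Well 11→Well 12 = (143, -64, -6.4), Well 11→Well 13 = (-412, -58, -0.1).
Normal n = (Well 11→Well 12) × (Well 11→Well 13) = (-364.8, 2651.1, -34662).
So ∂z/∂x = −n_x/n_z = −0.01052 and ∂z/∂y = −n_y/n_z = 0.07648.
Unit vector along 010° is (sin 10°, cos 10°) = (0.1736, 0.9848).
Slope in that direction = a·(0.1736) + b·(0.9848) = 0.07349.
Apparent dip = arctan|0.07349| = 4.20° (true dip is 4.4°, so apparent ≤ true as expected).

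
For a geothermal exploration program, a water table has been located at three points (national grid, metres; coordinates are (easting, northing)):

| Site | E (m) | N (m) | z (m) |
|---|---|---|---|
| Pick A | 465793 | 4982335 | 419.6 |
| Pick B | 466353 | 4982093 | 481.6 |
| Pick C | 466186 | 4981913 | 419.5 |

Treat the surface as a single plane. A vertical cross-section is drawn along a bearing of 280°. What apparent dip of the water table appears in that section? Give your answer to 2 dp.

8.68°

Let the plane be z = a·E + b·N + c.
Pick B−Pick A: 560a − 242b = 62;  Pick C−Pick A: 393a − 422b = −0.1.
Solving gives a = 0.18545, b = 0.17294.
Unit vector along 280° is (sin 280°, cos 280°) = (-0.9848, 0.1736).
Slope in that direction = a·(-0.9848) + b·(0.1736) = −0.15260.
Apparent dip = arctan|0.15260| = 8.68° (true dip is 14.2°, so apparent ≤ true as expected).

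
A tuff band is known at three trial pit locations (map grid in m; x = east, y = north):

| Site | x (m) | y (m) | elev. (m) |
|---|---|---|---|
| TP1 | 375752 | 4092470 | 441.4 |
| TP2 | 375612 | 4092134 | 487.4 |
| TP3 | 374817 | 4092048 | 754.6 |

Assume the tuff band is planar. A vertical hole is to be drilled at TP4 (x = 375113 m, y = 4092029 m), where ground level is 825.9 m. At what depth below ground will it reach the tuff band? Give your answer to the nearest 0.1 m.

171.0 m

Two edge vectors: TP1→TP2 = (-140, -336, 46), TP1→TP3 = (-935, -422, 313.2).
Normal n = (TP1→TP2) × (TP1→TP3) = (-85823.2, 838, -255080).
So ∂z/∂x = −n_x/n_z = −0.336456014 and ∂z/∂y = −n_y/n_z = 0.003285244.
Intercept c from TP1: 441.4 + 126424.02 − 13444.76 = 113420.66.
At (375113, 4092029): z_contact = −126209.02 + 13443.31 + 113420.66 = 654.95 m.
Depth below ground = 825.9 − 654.95 = 171.0 m.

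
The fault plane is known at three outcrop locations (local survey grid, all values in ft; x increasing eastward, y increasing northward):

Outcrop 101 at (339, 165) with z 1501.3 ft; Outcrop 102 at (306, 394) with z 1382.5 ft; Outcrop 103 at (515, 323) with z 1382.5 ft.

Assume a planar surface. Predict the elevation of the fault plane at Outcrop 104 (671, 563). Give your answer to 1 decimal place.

1222.7 ft

Two edge vectors: Outcrop 101→Outcrop 102 = (-33, 229, -118.8), Outcrop 101→Outcrop 103 = (176, 158, -118.8).
Normal n = (Outcrop 101→Outcrop 102) × (Outcrop 101→Outcrop 103) = (-8434.8, -24829.2, -45518).
So ∂z/∂x = −n_x/n_z = −0.18531 and ∂z/∂y = −n_y/n_z = −0.54548.
Intercept c from Outcrop 101: 1501.3 + 62.82 + 90.00 = 1654.12.
At (671, 563): z = −124.3 − 307.1 + 1654.12 = 1222.7 ft.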